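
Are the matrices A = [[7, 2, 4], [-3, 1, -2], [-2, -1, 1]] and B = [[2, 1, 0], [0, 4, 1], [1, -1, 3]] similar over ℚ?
Yes.

Two matrices over a field are similar if and only if they have the same invariant factors.

Both A and B have characteristic polynomial (x - 3)^3 and minimal polynomial (x - 3)^3. Computing further, both have invariant factors (x - 3)^3. Hence A and B are similar.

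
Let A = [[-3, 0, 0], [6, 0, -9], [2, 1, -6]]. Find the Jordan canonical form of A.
The characteristic polynomial is det(xI - A) = (x + 3)^3, so the eigenvalues are -3 (algebraic multiplicity 3).

For λ = -3: rank(A + 3I) = 1, rank((A + 3I)^2) = 0. The eigenspace has dimension 3 - 1 = 2, so there are 2 Jordan blocks; the rank sequence gives block sizes [2, 1].

Assembling the blocks gives the Jordan form J above.

J = [[-3, 1, 0], [0, -3, 0], [0, 0, -3]]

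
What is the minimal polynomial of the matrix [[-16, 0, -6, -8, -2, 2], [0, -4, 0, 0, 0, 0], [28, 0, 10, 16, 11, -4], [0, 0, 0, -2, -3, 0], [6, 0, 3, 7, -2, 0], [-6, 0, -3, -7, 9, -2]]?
The characteristic polynomial factors as (x + 2)^4(x + 4)^2. The minimal polynomial is ∏(x - λ)^{k_λ} where k_λ is the size of the largest Jordan block at λ.

For λ = -4: rank(A + 4I) = 4, and the largest Jordan block has size 1 (the smallest k with rank((A + 4I)^k) = rank((A + 4I)^(k+1))).
For λ = -2: rank(A + 2I) = 4, and the largest Jordan block has size 3 (the smallest k with rank((A + 2I)^k) = rank((A + 2I)^(k+1))).

So m_A(x) = (x + 2)^3(x + 4).

m_A(x) = (x + 2)^3(x + 4)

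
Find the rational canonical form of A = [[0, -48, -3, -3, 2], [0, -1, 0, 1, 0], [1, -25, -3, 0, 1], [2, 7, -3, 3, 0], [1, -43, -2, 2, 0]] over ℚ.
R = [[0, 0, 0, 0, 9], [1, 0, 0, 0, -15], [0, 1, 0, 0, 1], [0, 0, 1, 0, 7], [0, 0, 0, 1, -1]]

The invariant factors of A (the non-unit diagonal entries of the Smith normal form of xI - A over ℚ[x]) are (x - 1)(x^2 + x - 3)^2, each dividing the next. The characteristic polynomial is their product, (x - 1)(x^2 + x - 3)^2.

The rational canonical form is the block-diagonal matrix of companion matrices C(f_i):
R = [[0, 0, 0, 0, 9], [1, 0, 0, 0, -15], [0, 1, 0, 0, 1], [0, 0, 1, 0, 7], [0, 0, 0, 1, -1]].

Note the characteristic polynomial does not split into linear factors over ℚ, so A has no Jordan form over ℚ; the rational canonical form exists over any field.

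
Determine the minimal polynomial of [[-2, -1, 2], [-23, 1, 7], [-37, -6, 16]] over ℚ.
The characteristic polynomial factors as (x - 5)^3. The minimal polynomial is ∏(x - λ)^{k_λ} where k_λ is the size of the largest Jordan block at λ.

For λ = 5: rank(A - 5I) = 2, and the largest Jordan block has size 3 (the smallest k with rank((A - 5I)^k) = rank((A - 5I)^(k+1))).

So m_A(x) = (x - 5)^3.

m_A(x) = (x - 5)^3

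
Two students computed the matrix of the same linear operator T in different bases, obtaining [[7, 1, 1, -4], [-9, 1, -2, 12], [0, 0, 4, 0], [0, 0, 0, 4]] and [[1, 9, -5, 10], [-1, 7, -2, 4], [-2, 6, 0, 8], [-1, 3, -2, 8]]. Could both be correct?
Yes.

Two matrices over a field are similar if and only if they have the same invariant factors.

Both A and B have characteristic polynomial (x - 4)^4 and minimal polynomial (x - 4)^3. Computing further, both have invariant factors x - 4, (x - 4)^3. Hence A and B are similar.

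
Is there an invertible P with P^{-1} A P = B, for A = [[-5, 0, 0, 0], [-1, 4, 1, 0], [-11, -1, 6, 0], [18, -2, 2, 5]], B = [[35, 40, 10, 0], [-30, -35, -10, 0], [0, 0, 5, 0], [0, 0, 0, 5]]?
Both have characteristic polynomial (x - 5)^3(x + 5), but the minimal polynomial of A is (x - 5)^2(x + 5) while the minimal polynomial of B is (x - 5)(x + 5). The minimal polynomial is a similarity invariant, so A and B are not similar.

No.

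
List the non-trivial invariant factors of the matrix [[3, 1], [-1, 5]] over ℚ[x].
The Jordan structure of A has elementary divisors (x - 4)^2. Arranging the block sizes at each eigenvalue in decreasing order and taking row products gives the invariant factors.

Invariant factors (smallest first, each dividing the next): (x - 4)^2.

Check: the last factor (x - 4)^2 is the minimal polynomial, and the product (x - 4)^2 is the characteristic polynomial.

(x - 4)^2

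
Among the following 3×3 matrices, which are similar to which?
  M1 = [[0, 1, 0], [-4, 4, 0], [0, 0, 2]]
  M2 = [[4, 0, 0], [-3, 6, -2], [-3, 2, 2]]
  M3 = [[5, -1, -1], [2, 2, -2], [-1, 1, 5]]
Characteristic polynomials: χ_{M1} = (x - 2)^3, χ_{M2} = (x - 4)^3, χ_{M3} = (x - 4)^3.

{M1}: invariant factors x - 2, (x - 2)^2.

{M2, M3}: invariant factors x - 4, (x - 4)^2.

Matrices are similar if and only if their invariant-factor lists agree; the partition into similarity classes is {M1}, {M2, M3}.

2 classes: {M1}, {M2, M3}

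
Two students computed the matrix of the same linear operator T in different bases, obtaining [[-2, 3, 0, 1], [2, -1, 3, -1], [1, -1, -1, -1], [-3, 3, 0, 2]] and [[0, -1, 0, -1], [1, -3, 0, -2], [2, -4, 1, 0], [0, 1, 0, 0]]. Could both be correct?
Yes.

Two matrices over a field are similar if and only if they have the same invariant factors.

Both A and B have characteristic polynomial (x - 1)(x + 1)^3 and minimal polynomial (x - 1)(x + 1)^3. Computing further, both have invariant factors (x - 1)(x + 1)^3. Hence A and B are similar.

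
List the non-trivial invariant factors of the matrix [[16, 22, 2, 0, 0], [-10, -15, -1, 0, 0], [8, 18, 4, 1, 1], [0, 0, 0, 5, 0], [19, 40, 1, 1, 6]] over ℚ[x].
The Jordan structure of A has elementary divisors (x + 4), (x - 5)^3, (x - 5). Arranging the block sizes at each eigenvalue in decreasing order and taking row products gives the invariant factors.

Invariant factors (smallest first, each dividing the next): x - 5, (x - 5)^3(x + 4).

Check: the last factor (x - 5)^3(x + 4) is the minimal polynomial, and the product (x - 5)^4(x + 4) is the characteristic polynomial.

x - 5, (x - 5)^3(x + 4)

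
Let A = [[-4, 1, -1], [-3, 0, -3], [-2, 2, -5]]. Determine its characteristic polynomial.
χ_A(x) = (x + 3)^3

xI - A = [[x + 4, -1, 1], [3, x, 3], [2, -2, x + 5]].

Expanding det(xI - A) along the first row:
det(xI - A) = + (x + 4)·det([[x, 3], [-2, x + 5]]) - (-1)·det([[3, 3], [2, x + 5]]) + (1)·det([[3, x], [2, -2]]).

Evaluating gives χ_A(x) = x^3 + 9x^2 + 27x + 27 = (x + 3)^3.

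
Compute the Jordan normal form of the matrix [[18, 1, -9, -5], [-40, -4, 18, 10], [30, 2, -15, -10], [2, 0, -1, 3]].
The characteristic polynomial is det(xI - A) = (x - 3)^2(x + 2)^2, so the eigenvalues are -2 (algebraic multiplicity 2), 3 (algebraic multiplicity 2).

For λ = -2: rank(A + 2I) = 3, rank((A + 2I)^2) = 2. The eigenspace has dimension 4 - 3 = 1, so there is 1 Jordan block; the rank sequence gives block sizes [2].

For λ = 3: rank(A - 3I) = 3, rank((A - 3I)^2) = 2. The eigenspace has dimension 4 - 3 = 1, so there is 1 Jordan block; the rank sequence gives block sizes [2].

Assembling the blocks gives the Jordan form J above.

J = [[-2, 1, 0, 0], [0, -2, 0, 0], [0, 0, 3, 1], [0, 0, 0, 3]]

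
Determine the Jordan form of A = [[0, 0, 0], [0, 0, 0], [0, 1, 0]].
J = [[0, 1, 0], [0, 0, 0], [0, 0, 0]]

The characteristic polynomial is det(xI - A) = x^3, so the eigenvalues are 0 (algebraic multiplicity 3).

For λ = 0: rank(A) = 1, rank(A^2) = 0. The eigenspace has dimension 3 - 1 = 2, so there are 2 Jordan blocks; the rank sequence gives block sizes [2, 1].

Assembling the blocks gives the Jordan form J above.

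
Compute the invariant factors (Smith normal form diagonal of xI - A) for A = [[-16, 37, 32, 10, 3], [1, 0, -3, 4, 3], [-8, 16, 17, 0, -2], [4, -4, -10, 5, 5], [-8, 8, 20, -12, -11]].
The Jordan structure of A has elementary divisors (x + 1)^3, (x + 1)^2. Arranging the block sizes at each eigenvalue in decreasing order and taking row products gives the invariant factors.

Invariant factors (smallest first, each dividing the next): (x + 1)^2, (x + 1)^3.

Check: the last factor (x + 1)^3 is the minimal polynomial, and the product (x + 1)^5 is the characteristic polynomial.

(x + 1)^2, (x + 1)^3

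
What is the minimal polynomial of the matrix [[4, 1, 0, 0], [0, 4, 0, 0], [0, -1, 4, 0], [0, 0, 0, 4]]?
m_A(x) = (x - 4)^2

The characteristic polynomial factors as (x - 4)^4. The minimal polynomial is ∏(x - λ)^{k_λ} where k_λ is the size of the largest Jordan block at λ.

For λ = 4: rank(A - 4I) = 1, and the largest Jordan block has size 2 (the smallest k with rank((A - 4I)^k) = rank((A - 4I)^(k+1))).

So m_A(x) = (x - 4)^2.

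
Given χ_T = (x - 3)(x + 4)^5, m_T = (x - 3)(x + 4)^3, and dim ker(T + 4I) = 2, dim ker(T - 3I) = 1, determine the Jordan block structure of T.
λ = -4: algebraic multiplicity 5 (exponent in χ_T), largest block size 3 (exponent in m_T), 2 blocks (geometric multiplicity). These force block sizes [3, 2].
λ = 3: algebraic multiplicity 1 (exponent in χ_T), largest block size 1 (exponent in m_T), 1 block (geometric multiplicity). This forces block sizes [1].

Jordan blocks: (-4, 3), (-4, 2), (3, 1)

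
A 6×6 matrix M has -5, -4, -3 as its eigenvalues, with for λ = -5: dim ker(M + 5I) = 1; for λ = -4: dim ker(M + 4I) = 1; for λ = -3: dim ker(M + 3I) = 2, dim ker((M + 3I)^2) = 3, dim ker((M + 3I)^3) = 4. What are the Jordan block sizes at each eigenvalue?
Jordan blocks: (-5, 1), (-4, 1), (-3, 3), (-3, 1)

λ = -5: successive nullity increments [1] count blocks of size ≥ k; block sizes are [1].
λ = -4: successive nullity increments [1] count blocks of size ≥ k; block sizes are [1].
λ = -3: successive nullity increments [2, 1, 1] count blocks of size ≥ k; block sizes are [3, 1].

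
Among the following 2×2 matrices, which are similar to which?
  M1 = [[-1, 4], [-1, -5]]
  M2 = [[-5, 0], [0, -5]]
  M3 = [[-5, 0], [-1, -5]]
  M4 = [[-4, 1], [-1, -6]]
Characteristic polynomials: χ_{M1} = (x + 3)^2, χ_{M2} = (x + 5)^2, χ_{M3} = (x + 5)^2, χ_{M4} = (x + 5)^2.

{M1}: invariant factors (x + 3)^2.

{M2}: invariant factors x + 5, x + 5.

{M3, M4}: invariant factors (x + 5)^2.

Matrices are similar if and only if their invariant-factor lists agree; the partition into similarity classes is {M1}, {M2}, {M3, M4}.

3 classes: {M1}, {M2}, {M3, M4}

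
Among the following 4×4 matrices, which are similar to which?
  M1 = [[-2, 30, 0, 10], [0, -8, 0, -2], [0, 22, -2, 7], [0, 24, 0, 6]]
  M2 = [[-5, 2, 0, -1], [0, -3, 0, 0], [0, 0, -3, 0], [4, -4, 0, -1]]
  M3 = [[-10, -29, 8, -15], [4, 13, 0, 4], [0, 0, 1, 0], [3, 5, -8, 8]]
3 classes: {M1}, {M2}, {M3}

Characteristic polynomials: χ_{M1} = x(x + 2)^3, χ_{M2} = (x + 3)^4, χ_{M3} = (x - 5)^2(x - 1)^2.

{M1}: invariant factors x + 2, x(x + 2)^2.

{M2}: invariant factors x + 3, x + 3, (x + 3)^2.

{M3}: invariant factors x - 1, (x - 5)^2(x - 1).

Matrices are similar if and only if their invariant-factor lists agree; the partition into similarity classes is {M1}, {M2}, {M3}.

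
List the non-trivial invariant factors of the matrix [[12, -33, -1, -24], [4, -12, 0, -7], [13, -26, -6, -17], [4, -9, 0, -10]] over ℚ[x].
The Jordan structure of A has elementary divisors (x + 5)^2, (x + 3)^2. Arranging the block sizes at each eigenvalue in decreasing order and taking row products gives the invariant factors.

Invariant factors (smallest first, each dividing the next): (x + 3)^2(x + 5)^2.

Check: the last factor (x + 3)^2(x + 5)^2 is the minimal polynomial, and the product (x + 3)^2(x + 5)^2 is the characteristic polynomial.

(x + 3)^2(x + 5)^2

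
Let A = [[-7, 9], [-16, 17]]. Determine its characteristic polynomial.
χ_A(x) = (x - 5)^2

xI - A = [[x + 7, -9], [16, x - 17]].

Expanding det(xI - A) along the first row:
det(xI - A) = + (x + 7)·det([[x - 17]]) - (-9)·det([[16]]).

Evaluating gives χ_A(x) = x^2 - 10x + 25 = (x - 5)^2.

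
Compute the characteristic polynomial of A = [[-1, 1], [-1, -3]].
xI - A = [[x + 1, -1], [1, x + 3]].

Expanding det(xI - A) along the first row:
det(xI - A) = + (x + 1)·det([[x + 3]]) - (-1)·det([[1]]).

Evaluating gives χ_A(x) = x^2 + 4x + 4 = (x + 2)^2.

χ_A(x) = (x + 2)^2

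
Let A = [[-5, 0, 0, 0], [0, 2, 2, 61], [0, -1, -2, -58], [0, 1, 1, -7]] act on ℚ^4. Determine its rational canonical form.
R = [[-5, 0, 0, 0], [0, 0, 0, 75], [0, 1, 0, 5], [0, 0, 1, -7]]

The invariant factors of A (the non-unit diagonal entries of the Smith normal form of xI - A over ℚ[x]) are x + 5, (x - 3)(x + 5)^2, each dividing the next. The characteristic polynomial is their product, (x - 3)(x + 5)^3.

The rational canonical form is the block-diagonal matrix of companion matrices C(f_i):
R = [[-5, 0, 0, 0], [0, 0, 0, 75], [0, 1, 0, 5], [0, 0, 1, -7]].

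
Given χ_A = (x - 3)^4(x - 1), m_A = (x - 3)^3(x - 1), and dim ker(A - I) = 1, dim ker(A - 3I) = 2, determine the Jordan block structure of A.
Jordan blocks: (1, 1), (3, 3), (3, 1)

λ = 1: algebraic multiplicity 1 (exponent in χ_A), largest block size 1 (exponent in m_A), 1 block (geometric multiplicity). This forces block sizes [1].
λ = 3: algebraic multiplicity 4 (exponent in χ_A), largest block size 3 (exponent in m_A), 2 blocks (geometric multiplicity). These force block sizes [3, 1].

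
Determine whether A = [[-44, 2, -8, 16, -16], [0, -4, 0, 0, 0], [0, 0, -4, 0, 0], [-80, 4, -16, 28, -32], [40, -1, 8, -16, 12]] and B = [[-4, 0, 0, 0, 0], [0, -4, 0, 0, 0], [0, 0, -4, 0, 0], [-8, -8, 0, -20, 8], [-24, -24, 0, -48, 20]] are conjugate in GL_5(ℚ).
No.

Both have characteristic polynomial (x - 4)(x + 4)^4, but the minimal polynomial of A is (x - 4)(x + 4)^2 while the minimal polynomial of B is (x - 4)(x + 4). The minimal polynomial is a similarity invariant, so A and B are not similar.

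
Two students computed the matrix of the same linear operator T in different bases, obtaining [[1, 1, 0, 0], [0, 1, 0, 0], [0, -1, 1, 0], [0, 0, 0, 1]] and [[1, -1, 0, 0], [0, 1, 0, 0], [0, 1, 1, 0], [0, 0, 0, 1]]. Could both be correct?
Yes.

Two matrices over a field are similar if and only if they have the same invariant factors.

Both A and B have characteristic polynomial (x - 1)^4 and minimal polynomial (x - 1)^2. Computing further, both have invariant factors x - 1, x - 1, (x - 1)^2. Hence A and B are similar.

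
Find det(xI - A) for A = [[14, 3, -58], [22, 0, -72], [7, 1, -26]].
xI - A = [[x - 14, -3, 58], [-22, x, 72], [-7, -1, x + 26]].

Expanding det(xI - A) along the first row:
det(xI - A) = + (x - 14)·det([[x, 72], [-1, x + 26]]) - (-3)·det([[-22, 72], [-7, x + 26]]) + (58)·det([[-22, x], [-7, -1]]).

Evaluating gives χ_A(x) = x^3 + 12x^2 + 48x + 64 = (x + 4)^3.

χ_A(x) = (x + 4)^3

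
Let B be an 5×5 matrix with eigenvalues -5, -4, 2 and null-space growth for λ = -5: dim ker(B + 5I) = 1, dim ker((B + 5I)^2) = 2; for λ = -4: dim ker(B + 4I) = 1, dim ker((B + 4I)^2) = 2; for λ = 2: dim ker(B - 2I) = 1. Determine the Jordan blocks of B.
Jordan blocks: (-5, 2), (-4, 2), (2, 1)

λ = -5: successive nullity increments [1, 1] count blocks of size ≥ k; block sizes are [2].
λ = -4: successive nullity increments [1, 1] count blocks of size ≥ k; block sizes are [2].
λ = 2: successive nullity increments [1] count blocks of size ≥ k; block sizes are [1].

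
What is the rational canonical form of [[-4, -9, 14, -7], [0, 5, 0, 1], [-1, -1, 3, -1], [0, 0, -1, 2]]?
The invariant factors of A (the non-unit diagonal entries of the Smith normal form of xI - A over ℚ[x]) are (x - 5)(x - 2)(x^2 + x + 1), each dividing the next. The characteristic polynomial is their product, (x - 5)(x - 2)(x^2 + x + 1).

The rational canonical form is the block-diagonal matrix of companion matrices C(f_i):
R = [[0, 0, 0, -10], [1, 0, 0, -3], [0, 1, 0, -4], [0, 0, 1, 6]].

Note the characteristic polynomial does not split into linear factors over ℚ, so A has no Jordan form over ℚ; the rational canonical form exists over any field.

R = [[0, 0, 0, -10], [1, 0, 0, -3], [0, 1, 0, -4], [0, 0, 1, 6]]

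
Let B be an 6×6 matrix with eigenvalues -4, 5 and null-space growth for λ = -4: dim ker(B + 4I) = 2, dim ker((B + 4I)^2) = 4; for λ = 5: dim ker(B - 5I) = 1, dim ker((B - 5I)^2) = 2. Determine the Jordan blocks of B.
Jordan blocks: (-4, 2), (-4, 2), (5, 2)

λ = -4: successive nullity increments [2, 2] count blocks of size ≥ k; block sizes are [2, 2].
λ = 5: successive nullity increments [1, 1] count blocks of size ≥ k; block sizes are [2].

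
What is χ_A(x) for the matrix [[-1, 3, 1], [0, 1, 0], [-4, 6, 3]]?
xI - A = [[x + 1, -3, -1], [0, x - 1, 0], [4, -6, x - 3]].

Expanding det(xI - A) along the first row:
det(xI - A) = + (x + 1)·det([[x - 1, 0], [-6, x - 3]]) - (-3)·det([[0, 0], [4, x - 3]]) + (-1)·det([[0, x - 1], [4, -6]]).

Evaluating gives χ_A(x) = x^3 - 3x^2 + 3x - 1 = (x - 1)^3.

χ_A(x) = (x - 1)^3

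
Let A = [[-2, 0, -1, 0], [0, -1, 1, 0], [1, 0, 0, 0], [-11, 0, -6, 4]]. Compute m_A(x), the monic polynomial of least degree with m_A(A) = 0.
The characteristic polynomial factors as (x - 4)(x + 1)^3. The minimal polynomial is ∏(x - λ)^{k_λ} where k_λ is the size of the largest Jordan block at λ.

For λ = -1: rank(A + I) = 3, and the largest Jordan block has size 3 (the smallest k with rank((A + I)^k) = rank((A + I)^(k+1))).
For λ = 4: rank(A - 4I) = 3, and the largest Jordan block has size 1 (the smallest k with rank((A - 4I)^k) = rank((A - 4I)^(k+1))).

So m_A(x) = (x - 4)(x + 1)^3.

m_A(x) = (x - 4)(x + 1)^3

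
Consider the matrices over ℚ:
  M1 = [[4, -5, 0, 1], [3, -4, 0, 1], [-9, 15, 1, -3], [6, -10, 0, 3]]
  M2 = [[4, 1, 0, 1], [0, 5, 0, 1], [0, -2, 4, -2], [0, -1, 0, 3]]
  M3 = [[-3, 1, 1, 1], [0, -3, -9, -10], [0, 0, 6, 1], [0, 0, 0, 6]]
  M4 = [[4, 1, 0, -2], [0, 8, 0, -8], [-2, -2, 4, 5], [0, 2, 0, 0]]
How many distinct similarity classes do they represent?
4 classes: {M1}, {M2}, {M3}, {M4}

Characteristic polynomials: χ_{M1} = (x - 1)^4, χ_{M2} = (x - 4)^4, χ_{M3} = (x - 6)^2(x + 3)^2, χ_{M4} = (x - 4)^4.

{M1}: invariant factors x - 1, x - 1, (x - 1)^2.

{M2}: invariant factors x - 4, x - 4, (x - 4)^2.

{M3}: invariant factors (x - 6)^2(x + 3)^2.

{M4}: invariant factors (x - 4)^2, (x - 4)^2.

Matrices are similar if and only if their invariant-factor lists agree; the partition into similarity classes is {M1}, {M2}, {M3}, {M4}.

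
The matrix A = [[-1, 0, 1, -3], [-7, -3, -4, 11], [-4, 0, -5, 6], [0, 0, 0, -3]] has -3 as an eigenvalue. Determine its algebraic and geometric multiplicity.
algebraic multiplicity 4, geometric multiplicity 2

The characteristic polynomial is (x + 3)^4, so the factor x + 3 appears with exponent 4: the algebraic multiplicity is 4.

rank(A + 3I) = 2, so the eigenspace has dimension 4 - 2 = 2: the geometric multiplicity is 2.

Since 2 < 4, A is not diagonalizable.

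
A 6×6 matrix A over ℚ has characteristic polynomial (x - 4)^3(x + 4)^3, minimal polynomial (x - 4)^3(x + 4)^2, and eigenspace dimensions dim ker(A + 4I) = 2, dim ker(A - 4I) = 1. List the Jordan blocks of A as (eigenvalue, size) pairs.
Jordan blocks: (-4, 2), (-4, 1), (4, 3)

λ = -4: algebraic multiplicity 3 (exponent in χ_A), largest block size 2 (exponent in m_A), 2 blocks (geometric multiplicity). These force block sizes [2, 1].
λ = 4: algebraic multiplicity 3 (exponent in χ_A), largest block size 3 (exponent in m_A), 1 block (geometric multiplicity). This forces block sizes [3].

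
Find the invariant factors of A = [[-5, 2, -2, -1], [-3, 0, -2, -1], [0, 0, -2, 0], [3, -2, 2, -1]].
The Jordan structure of A has elementary divisors (x + 2)^2, (x + 2), (x + 2). Arranging the block sizes at each eigenvalue in decreasing order and taking row products gives the invariant factors.

Invariant factors (smallest first, each dividing the next): x + 2, x + 2, (x + 2)^2.

Check: the last factor (x + 2)^2 is the minimal polynomial, and the product (x + 2)^4 is the characteristic polynomial.

x + 2, x + 2, (x + 2)^2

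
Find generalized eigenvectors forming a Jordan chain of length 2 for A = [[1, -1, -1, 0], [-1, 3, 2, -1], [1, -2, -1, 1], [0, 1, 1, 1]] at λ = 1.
We seek v_1 ∈ ker((A - I)^2) \ ker(A - I), then set v_{i+1} = (A - I) v_i.

One such chain is v_1 = [[1, 0, 1, 0]]^T, v_2 = [[-1, 1, -1, 1]]^T. Check: (A - I) v_2 = [[0, 0, 0, 0]]^T = 0.

v_1 = [[1, 0, 1, 0]]^T, v_2 = [[-1, 1, -1, 1]]^T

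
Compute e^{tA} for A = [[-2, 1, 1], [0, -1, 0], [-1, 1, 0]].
e^{tA} = [[(1 - t)*e^{-t}, t*e^{-t}, t*e^{-t}], [0, e^{-t}, 0], [-t*e^{-t}, t*e^{-t}, (t + 1)*e^{-t}]]

A has Jordan form J = [[-1, 1, 0], [0, -1, 0], [0, 0, -1]] with A = PJP^{-1}, so e^{tA} = P e^{tJ} P^{-1}.

For a Jordan block J_k(λ), e^{tJ_k(λ)} = e^{λt} · (I + tN + t^2 N^2/2! + ... + t^{k-1} N^{k-1}/(k-1)!) where N is the nilpotent superdiagonal part.

Assembling the blocks and conjugating back gives the entries of e^{tA} as shown above.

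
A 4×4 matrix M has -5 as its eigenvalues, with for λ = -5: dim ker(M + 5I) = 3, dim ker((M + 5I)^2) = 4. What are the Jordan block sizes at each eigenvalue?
Jordan blocks: (-5, 2), (-5, 1), (-5, 1)

λ = -5: successive nullity increments [3, 1] count blocks of size ≥ k; block sizes are [2, 1, 1].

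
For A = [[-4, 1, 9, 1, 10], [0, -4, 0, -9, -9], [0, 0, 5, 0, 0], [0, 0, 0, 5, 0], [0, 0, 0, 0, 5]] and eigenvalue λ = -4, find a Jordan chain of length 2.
We seek v_1 ∈ ker((A + 4I)^2) \ ker(A + 4I), then set v_{i+1} = (A + 4I) v_i.

One such chain is v_1 = [[0, 1, 0, 0, 0]]^T, v_2 = [[1, 0, 0, 0, 0]]^T. Check: (A + 4I) v_2 = [[0, 0, 0, 0, 0]]^T = 0.

v_1 = [[0, 1, 0, 0, 0]]^T, v_2 = [[1, 0, 0, 0, 0]]^T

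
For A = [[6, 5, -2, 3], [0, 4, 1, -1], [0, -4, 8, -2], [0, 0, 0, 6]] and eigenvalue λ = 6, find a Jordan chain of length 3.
v_1 = [[0, 0, 1, 0]]^T, v_2 = [[-2, 1, 2, 0]]^T, v_3 = [[1, 0, 0, 0]]^T

We seek v_1 ∈ ker((A - 6I)^3) \ ker((A - 6I)^2), then set v_{i+1} = (A - 6I) v_i.

One such chain is v_1 = [[0, 0, 1, 0]]^T, v_2 = [[-2, 1, 2, 0]]^T, v_3 = [[1, 0, 0, 0]]^T. Check: (A - 6I) v_3 = [[0, 0, 0, 0]]^T = 0.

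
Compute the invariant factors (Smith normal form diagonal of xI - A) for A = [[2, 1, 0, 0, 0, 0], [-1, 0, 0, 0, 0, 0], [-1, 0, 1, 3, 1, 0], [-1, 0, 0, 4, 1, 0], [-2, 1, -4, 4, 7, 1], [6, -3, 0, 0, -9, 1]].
x - 1, (x - 4)^3(x - 1)^2

The Jordan structure of A has elementary divisors (x - 1)^2, (x - 1), (x - 4)^3. Arranging the block sizes at each eigenvalue in decreasing order and taking row products gives the invariant factors.

Invariant factors (smallest first, each dividing the next): x - 1, (x - 4)^3(x - 1)^2.

Check: the last factor (x - 4)^3(x - 1)^2 is the minimal polynomial, and the product (x - 4)^3(x - 1)^3 is the characteristic polynomial.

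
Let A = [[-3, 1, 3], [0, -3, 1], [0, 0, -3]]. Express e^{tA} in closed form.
A has Jordan form J = [[-3, 1, 0], [0, -3, 1], [0, 0, -3]] with A = PJP^{-1}, so e^{tA} = P e^{tJ} P^{-1}.

For a Jordan block J_k(λ), e^{tJ_k(λ)} = e^{λt} · (I + tN + t^2 N^2/2! + ... + t^{k-1} N^{k-1}/(k-1)!) where N is the nilpotent superdiagonal part.

Assembling the blocks and conjugating back gives the entries of e^{tA} as shown above.

e^{tA} = [[e^{-3*t}, t*e^{-3*t}, t*(t + 6)*e^{-3*t}/2], [0, e^{-3*t}, t*e^{-3*t}], [0, 0, e^{-3*t}]]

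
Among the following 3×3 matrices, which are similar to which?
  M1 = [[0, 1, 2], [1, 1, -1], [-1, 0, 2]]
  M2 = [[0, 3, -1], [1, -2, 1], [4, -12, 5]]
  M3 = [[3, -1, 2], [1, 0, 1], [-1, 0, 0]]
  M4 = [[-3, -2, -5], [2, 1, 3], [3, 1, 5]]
2 classes: {M1, M3, M4}, {M2}

Characteristic polynomials: χ_{M1} = (x - 1)^3, χ_{M2} = (x - 1)^3, χ_{M3} = (x - 1)^3, χ_{M4} = (x - 1)^3.

{M1, M3, M4}: invariant factors (x - 1)^3.

{M2}: invariant factors x - 1, (x - 1)^2.

Matrices are similar if and only if their invariant-factor lists agree; the partition into similarity classes is {M1, M3, M4}, {M2}.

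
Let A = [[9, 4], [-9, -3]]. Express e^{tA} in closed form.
A has Jordan form J = [[3, 1], [0, 3]] with A = PJP^{-1}, so e^{tA} = P e^{tJ} P^{-1}.

For a Jordan block J_k(λ), e^{tJ_k(λ)} = e^{λt} · (I + tN + t^2 N^2/2! + ... + t^{k-1} N^{k-1}/(k-1)!) where N is the nilpotent superdiagonal part.

Assembling the blocks and conjugating back gives the entries of e^{tA} as shown above.

e^{tA} = [[(6*t + 1)*e^{3*t}, 4*t*e^{3*t}], [-9*t*e^{3*t}, (1 - 6*t)*e^{3*t}]]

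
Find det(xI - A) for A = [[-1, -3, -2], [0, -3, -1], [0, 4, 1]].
xI - A = [[x + 1, 3, 2], [0, x + 3, 1], [0, -4, x - 1]].

Expanding det(xI - A) along the first row:
det(xI - A) = + (x + 1)·det([[x + 3, 1], [-4, x - 1]]) - (3)·det([[0, 1], [0, x - 1]]) + (2)·det([[0, x + 3], [0, -4]]).

Evaluating gives χ_A(x) = x^3 + 3x^2 + 3x + 1 = (x + 1)^3.

χ_A(x) = (x + 1)^3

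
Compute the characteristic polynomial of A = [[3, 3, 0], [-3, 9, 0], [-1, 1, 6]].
xI - A = [[x - 3, -3, 0], [3, x - 9, 0], [1, -1, x - 6]].

Expanding det(xI - A) along the first row:
det(xI - A) = + (x - 3)·det([[x - 9, 0], [-1, x - 6]]) - (-3)·det([[3, 0], [1, x - 6]]) + (0)·det([[3, x - 9], [1, -1]]).

Evaluating gives χ_A(x) = x^3 - 18x^2 + 108x - 216 = (x - 6)^3.

χ_A(x) = (x - 6)^3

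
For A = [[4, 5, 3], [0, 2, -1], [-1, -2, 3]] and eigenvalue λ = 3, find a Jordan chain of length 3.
We seek v_1 ∈ ker((A - 3I)^3) \ ker((A - 3I)^2), then set v_{i+1} = (A - 3I) v_i.

One such chain is v_1 = [[-1, 1, -1]]^T, v_2 = [[1, 0, -1]]^T, v_3 = [[-2, 1, -1]]^T. Check: (A - 3I) v_3 = [[0, 0, 0]]^T = 0.

v_1 = [[-1, 1, -1]]^T, v_2 = [[1, 0, -1]]^T, v_3 = [[-2, 1, -1]]^T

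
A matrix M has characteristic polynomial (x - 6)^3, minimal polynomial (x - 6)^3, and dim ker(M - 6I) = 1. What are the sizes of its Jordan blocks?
λ = 6: algebraic multiplicity 3 (exponent in χ_M), largest block size 3 (exponent in m_M), 1 block (geometric multiplicity). This forces block sizes [3].

Jordan blocks: (6, 3)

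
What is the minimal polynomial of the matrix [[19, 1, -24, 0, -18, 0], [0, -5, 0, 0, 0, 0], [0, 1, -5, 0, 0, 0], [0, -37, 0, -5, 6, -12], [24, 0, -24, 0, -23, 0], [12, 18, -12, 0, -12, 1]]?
The characteristic polynomial factors as (x - 1)^2(x + 5)^4. The minimal polynomial is ∏(x - λ)^{k_λ} where k_λ is the size of the largest Jordan block at λ.

For λ = -5: rank(A + 5I) = 3, and the largest Jordan block has size 2 (the smallest k with rank((A + 5I)^k) = rank((A + 5I)^(k+1))).
For λ = 1: rank(A - I) = 4, and the largest Jordan block has size 1 (the smallest k with rank((A - I)^k) = rank((A - I)^(k+1))).

So m_A(x) = (x - 1)(x + 5)^2.

m_A(x) = (x - 1)(x + 5)^2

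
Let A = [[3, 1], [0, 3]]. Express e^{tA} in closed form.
e^{tA} = [[e^{3*t}, t*e^{3*t}], [0, e^{3*t}]]

A has Jordan form J = [[3, 1], [0, 3]] with A = PJP^{-1}, so e^{tA} = P e^{tJ} P^{-1}.

For a Jordan block J_k(λ), e^{tJ_k(λ)} = e^{λt} · (I + tN + t^2 N^2/2! + ... + t^{k-1} N^{k-1}/(k-1)!) where N is the nilpotent superdiagonal part.

Assembling the blocks and conjugating back gives the entries of e^{tA} as shown above.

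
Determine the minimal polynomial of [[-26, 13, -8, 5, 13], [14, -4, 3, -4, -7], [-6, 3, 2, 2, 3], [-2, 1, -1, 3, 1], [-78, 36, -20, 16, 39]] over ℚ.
The characteristic polynomial factors as x(x - 5)(x - 3)^3. The minimal polynomial is ∏(x - λ)^{k_λ} where k_λ is the size of the largest Jordan block at λ.

For λ = 0: rank(A) = 4, and the largest Jordan block has size 1 (the smallest k with rank(A^k) = rank(A^(k+1))).
For λ = 3: rank(A - 3I) = 3, and the largest Jordan block has size 2 (the smallest k with rank((A - 3I)^k) = rank((A - 3I)^(k+1))).
For λ = 5: rank(A - 5I) = 4, and the largest Jordan block has size 1 (the smallest k with rank((A - 5I)^k) = rank((A - 5I)^(k+1))).

So m_A(x) = x(x - 5)(x - 3)^2.

m_A(x) = x(x - 5)(x - 3)^2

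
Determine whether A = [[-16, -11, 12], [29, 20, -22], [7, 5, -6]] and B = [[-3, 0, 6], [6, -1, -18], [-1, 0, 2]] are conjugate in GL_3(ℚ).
No.

Both have characteristic polynomial x(x + 1)^2, but the minimal polynomial of A is x(x + 1)^2 while the minimal polynomial of B is x(x + 1). The minimal polynomial is a similarity invariant, so A and B are not similar.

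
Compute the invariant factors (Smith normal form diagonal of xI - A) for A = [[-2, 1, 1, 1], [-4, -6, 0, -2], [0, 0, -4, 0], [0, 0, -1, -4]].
x + 4, (x + 4)^3

The Jordan structure of A has elementary divisors (x + 4)^3, (x + 4). Arranging the block sizes at each eigenvalue in decreasing order and taking row products gives the invariant factors.

Invariant factors (smallest first, each dividing the next): x + 4, (x + 4)^3.

Check: the last factor (x + 4)^3 is the minimal polynomial, and the product (x + 4)^4 is the characteristic polynomial.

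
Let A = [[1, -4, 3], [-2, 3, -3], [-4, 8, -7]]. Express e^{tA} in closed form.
A has Jordan form J = [[-1, 1, 0], [0, -1, 0], [0, 0, -1]] with A = PJP^{-1}, so e^{tA} = P e^{tJ} P^{-1}.

For a Jordan block J_k(λ), e^{tJ_k(λ)} = e^{λt} · (I + tN + t^2 N^2/2! + ... + t^{k-1} N^{k-1}/(k-1)!) where N is the nilpotent superdiagonal part.

Assembling the blocks and conjugating back gives the entries of e^{tA} as shown above.

e^{tA} = [[(2*t + 1)*e^{-t}, -4*t*e^{-t}, 3*t*e^{-t}], [-2*t*e^{-t}, (4*t + 1)*e^{-t}, -3*t*e^{-t}], [-4*t*e^{-t}, 8*t*e^{-t}, (1 - 6*t)*e^{-t}]]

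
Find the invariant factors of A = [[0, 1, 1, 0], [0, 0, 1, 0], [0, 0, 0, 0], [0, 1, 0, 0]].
The Jordan structure of A has elementary divisors x^3, x. Arranging the block sizes at each eigenvalue in decreasing order and taking row products gives the invariant factors.

Invariant factors (smallest first, each dividing the next): x, x^3.

Check: the last factor x^3 is the minimal polynomial, and the product x^4 is the characteristic polynomial.

x, x^3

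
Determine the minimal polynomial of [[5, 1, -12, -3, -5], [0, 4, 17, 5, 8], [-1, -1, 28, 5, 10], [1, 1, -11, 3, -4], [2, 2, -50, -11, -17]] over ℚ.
The characteristic polynomial factors as (x - 5)^3(x - 4)^2. The minimal polynomial is ∏(x - λ)^{k_λ} where k_λ is the size of the largest Jordan block at λ.

For λ = 4: rank(A - 4I) = 4, and the largest Jordan block has size 2 (the smallest k with rank((A - 4I)^k) = rank((A - 4I)^(k+1))).
For λ = 5: rank(A - 5I) = 4, and the largest Jordan block has size 3 (the smallest k with rank((A - 5I)^k) = rank((A - 5I)^(k+1))).

So m_A(x) = (x - 5)^3(x - 4)^2.

m_A(x) = (x - 5)^3(x - 4)^2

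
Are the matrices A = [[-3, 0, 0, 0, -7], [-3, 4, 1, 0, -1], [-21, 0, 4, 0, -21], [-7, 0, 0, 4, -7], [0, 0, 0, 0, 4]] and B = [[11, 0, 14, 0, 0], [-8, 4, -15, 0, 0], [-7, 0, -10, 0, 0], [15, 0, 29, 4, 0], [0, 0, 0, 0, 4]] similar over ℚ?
Yes.

Two matrices over a field are similar if and only if they have the same invariant factors.

Both A and B have characteristic polynomial (x - 4)^4(x + 3) and minimal polynomial (x - 4)^2(x + 3). Computing further, both have invariant factors x - 4, x - 4, (x - 4)^2(x + 3). Hence A and B are similar.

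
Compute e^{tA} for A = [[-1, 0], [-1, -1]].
A has Jordan form J = [[-1, 1], [0, -1]] with A = PJP^{-1}, so e^{tA} = P e^{tJ} P^{-1}.

For a Jordan block J_k(λ), e^{tJ_k(λ)} = e^{λt} · (I + tN + t^2 N^2/2! + ... + t^{k-1} N^{k-1}/(k-1)!) where N is the nilpotent superdiagonal part.

Assembling the blocks and conjugating back gives the entries of e^{tA} as shown above.

e^{tA} = [[e^{-t}, 0], [-t*e^{-t}, e^{-t}]]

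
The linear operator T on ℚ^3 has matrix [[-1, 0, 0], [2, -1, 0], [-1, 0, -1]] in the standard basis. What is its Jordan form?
J = [[-1, 1, 0], [0, -1, 0], [0, 0, -1]]

The characteristic polynomial is det(xI - A) = (x + 1)^3, so the eigenvalues are -1 (algebraic multiplicity 3).

For λ = -1: rank(A + I) = 1, rank((A + I)^2) = 0. The eigenspace has dimension 3 - 1 = 2, so there are 2 Jordan blocks; the rank sequence gives block sizes [2, 1].

Assembling the blocks gives the Jordan form J above.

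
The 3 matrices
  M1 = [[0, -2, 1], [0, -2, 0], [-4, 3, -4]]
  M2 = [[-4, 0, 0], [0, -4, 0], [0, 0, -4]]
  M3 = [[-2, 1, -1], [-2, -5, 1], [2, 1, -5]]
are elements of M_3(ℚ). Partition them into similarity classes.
3 classes: {M1}, {M2}, {M3}

Characteristic polynomials: χ_{M1} = (x + 2)^3, χ_{M2} = (x + 4)^3, χ_{M3} = (x + 4)^3.

{M1}: invariant factors (x + 2)^3.

{M2}: invariant factors x + 4, x + 4, x + 4.

{M3}: invariant factors x + 4, (x + 4)^2.

Matrices are similar if and only if their invariant-factor lists agree; the partition into similarity classes is {M1}, {M2}, {M3}.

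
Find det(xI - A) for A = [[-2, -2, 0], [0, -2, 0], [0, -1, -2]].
χ_A(x) = (x + 2)^3

xI - A = [[x + 2, 2, 0], [0, x + 2, 0], [0, 1, x + 2]].

Expanding det(xI - A) along the first row:
det(xI - A) = + (x + 2)·det([[x + 2, 0], [1, x + 2]]) - (2)·det([[0, 0], [0, x + 2]]) + (0)·det([[0, x + 2], [0, 1]]).

Evaluating gives χ_A(x) = x^3 + 6x^2 + 12x + 8 = (x + 2)^3.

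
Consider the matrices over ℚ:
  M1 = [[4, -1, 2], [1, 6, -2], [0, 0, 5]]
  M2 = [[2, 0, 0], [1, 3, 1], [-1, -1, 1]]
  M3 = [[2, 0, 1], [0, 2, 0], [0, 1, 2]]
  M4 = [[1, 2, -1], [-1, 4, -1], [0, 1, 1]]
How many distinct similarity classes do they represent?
3 classes: {M1}, {M2}, {M3, M4}

Characteristic polynomials: χ_{M1} = (x - 5)^3, χ_{M2} = (x - 2)^3, χ_{M3} = (x - 2)^3, χ_{M4} = (x - 2)^3.

{M1}: invariant factors x - 5, (x - 5)^2.

{M2}: invariant factors x - 2, (x - 2)^2.

{M3, M4}: invariant factors (x - 2)^3.

Matrices are similar if and only if their invariant-factor lists agree; the partition into similarity classes is {M1}, {M2}, {M3, M4}.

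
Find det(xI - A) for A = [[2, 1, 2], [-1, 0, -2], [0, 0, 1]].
χ_A(x) = (x - 1)^3

xI - A = [[x - 2, -1, -2], [1, x, 2], [0, 0, x - 1]].

Expanding det(xI - A) along the first row:
det(xI - A) = + (x - 2)·det([[x, 2], [0, x - 1]]) - (-1)·det([[1, 2], [0, x - 1]]) + (-2)·det([[1, x], [0, 0]]).

Evaluating gives χ_A(x) = x^3 - 3x^2 + 3x - 1 = (x - 1)^3.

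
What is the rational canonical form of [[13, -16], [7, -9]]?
The invariant factors of A (the non-unit diagonal entries of the Smith normal form of xI - A over ℚ[x]) are (x - 5)(x + 1), each dividing the next. The characteristic polynomial is their product, (x - 5)(x + 1).

The rational canonical form is the block-diagonal matrix of companion matrices C(f_i):
R = [[0, 5], [1, 4]].

R = [[0, 5], [1, 4]]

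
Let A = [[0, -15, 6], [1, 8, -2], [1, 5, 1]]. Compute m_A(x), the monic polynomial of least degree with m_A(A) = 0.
m_A(x) = (x - 3)^2

The characteristic polynomial factors as (x - 3)^3. The minimal polynomial is ∏(x - λ)^{k_λ} where k_λ is the size of the largest Jordan block at λ.

For λ = 3: rank(A - 3I) = 1, and the largest Jordan block has size 2 (the smallest k with rank((A - 3I)^k) = rank((A - 3I)^(k+1))).

So m_A(x) = (x - 3)^2.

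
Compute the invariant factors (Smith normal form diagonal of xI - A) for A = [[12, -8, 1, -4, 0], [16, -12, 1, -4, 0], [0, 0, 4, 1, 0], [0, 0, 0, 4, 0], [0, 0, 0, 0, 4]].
x - 4, (x - 4)^3(x + 4)

The Jordan structure of A has elementary divisors (x + 4), (x - 4)^3, (x - 4). Arranging the block sizes at each eigenvalue in decreasing order and taking row products gives the invariant factors.

Invariant factors (smallest first, each dividing the next): x - 4, (x - 4)^3(x + 4).

Check: the last factor (x - 4)^3(x + 4) is the minimal polynomial, and the product (x - 4)^4(x + 4) is the characteristic polynomial.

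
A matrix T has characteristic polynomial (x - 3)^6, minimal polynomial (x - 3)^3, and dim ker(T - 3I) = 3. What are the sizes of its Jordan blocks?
λ = 3: algebraic multiplicity 6 (exponent in χ_T), largest block size 3 (exponent in m_T), 3 blocks (geometric multiplicity). These force block sizes [3, 2, 1].

Jordan blocks: (3, 3), (3, 2), (3, 1)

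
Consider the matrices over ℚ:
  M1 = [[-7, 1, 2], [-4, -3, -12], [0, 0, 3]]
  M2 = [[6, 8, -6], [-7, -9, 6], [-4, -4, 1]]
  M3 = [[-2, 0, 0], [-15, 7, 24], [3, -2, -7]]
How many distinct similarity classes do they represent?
2 classes: {M1}, {M2, M3}

Characteristic polynomials: χ_{M1} = (x - 3)(x + 5)^2, χ_{M2} = (x - 1)(x + 1)(x + 2), χ_{M3} = (x - 1)(x + 1)(x + 2).

{M1}: invariant factors (x - 3)(x + 5)^2.

{M2, M3}: invariant factors (x - 1)(x + 1)(x + 2).

Matrices are similar if and only if their invariant-factor lists agree; the partition into similarity classes is {M1}, {M2, M3}.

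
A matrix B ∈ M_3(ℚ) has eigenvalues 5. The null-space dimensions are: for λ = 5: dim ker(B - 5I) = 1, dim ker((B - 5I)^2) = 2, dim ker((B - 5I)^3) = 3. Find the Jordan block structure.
λ = 5: successive nullity increments [1, 1, 1] count blocks of size ≥ k; block sizes are [3].

Jordan blocks: (5, 3)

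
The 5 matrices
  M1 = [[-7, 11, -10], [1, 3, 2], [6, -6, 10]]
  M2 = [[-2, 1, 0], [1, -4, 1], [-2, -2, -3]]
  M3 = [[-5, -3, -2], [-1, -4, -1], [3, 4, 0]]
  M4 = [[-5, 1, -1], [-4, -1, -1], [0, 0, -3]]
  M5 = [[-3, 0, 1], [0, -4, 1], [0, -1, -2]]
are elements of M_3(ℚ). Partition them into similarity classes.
2 classes: {M1}, {M2, M3, M4, M5}

Characteristic polynomials: χ_{M1} = (x - 4)^2(x + 2), χ_{M2} = (x + 3)^3, χ_{M3} = (x + 3)^3, χ_{M4} = (x + 3)^3, χ_{M5} = (x + 3)^3.

{M1}: invariant factors (x - 4)^2(x + 2).

{M2, M3, M4, M5}: invariant factors (x + 3)^3.

Matrices are similar if and only if their invariant-factor lists agree; the partition into similarity classes is {M1}, {M2, M3, M4, M5}.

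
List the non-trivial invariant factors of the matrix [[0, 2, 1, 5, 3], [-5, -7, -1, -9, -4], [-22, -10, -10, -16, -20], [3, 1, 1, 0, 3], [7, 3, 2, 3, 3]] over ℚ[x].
The Jordan structure of A has elementary divisors (x + 4)^3, (x + 1)^2. Arranging the block sizes at each eigenvalue in decreasing order and taking row products gives the invariant factors.

Invariant factors (smallest first, each dividing the next): (x + 1)^2(x + 4)^3.

Check: the last factor (x + 1)^2(x + 4)^3 is the minimal polynomial, and the product (x + 1)^2(x + 4)^3 is the characteristic polynomial.

(x + 1)^2(x + 4)^3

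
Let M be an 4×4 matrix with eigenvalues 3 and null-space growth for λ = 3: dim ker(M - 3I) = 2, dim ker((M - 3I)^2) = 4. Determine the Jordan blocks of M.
λ = 3: successive nullity increments [2, 2] count blocks of size ≥ k; block sizes are [2, 2].

Jordan blocks: (3, 2), (3, 2)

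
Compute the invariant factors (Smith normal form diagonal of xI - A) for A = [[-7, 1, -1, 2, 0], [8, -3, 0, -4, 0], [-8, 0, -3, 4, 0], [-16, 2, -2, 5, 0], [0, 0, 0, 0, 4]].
x + 3, (x - 4)(x - 1)(x + 3)^2

The Jordan structure of A has elementary divisors (x + 3)^2, (x + 3), (x - 1), (x - 4). Arranging the block sizes at each eigenvalue in decreasing order and taking row products gives the invariant factors.

Invariant factors (smallest first, each dividing the next): x + 3, (x - 4)(x - 1)(x + 3)^2.

Check: the last factor (x - 4)(x - 1)(x + 3)^2 is the minimal polynomial, and the product (x - 4)(x - 1)(x + 3)^3 is the characteristic polynomial.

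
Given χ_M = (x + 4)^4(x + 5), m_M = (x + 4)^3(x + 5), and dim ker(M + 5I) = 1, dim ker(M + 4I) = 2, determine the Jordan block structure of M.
Jordan blocks: (-5, 1), (-4, 3), (-4, 1)

λ = -5: algebraic multiplicity 1 (exponent in χ_M), largest block size 1 (exponent in m_M), 1 block (geometric multiplicity). This forces block sizes [1].
λ = -4: algebraic multiplicity 4 (exponent in χ_M), largest block size 3 (exponent in m_M), 2 blocks (geometric multiplicity). These force block sizes [3, 1].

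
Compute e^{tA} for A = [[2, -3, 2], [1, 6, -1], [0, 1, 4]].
A has Jordan form J = [[4, 1, 0], [0, 4, 1], [0, 0, 4]] with A = PJP^{-1}, so e^{tA} = P e^{tJ} P^{-1}.

For a Jordan block J_k(λ), e^{tJ_k(λ)} = e^{λt} · (I + tN + t^2 N^2/2! + ... + t^{k-1} N^{k-1}/(k-1)!) where N is the nilpotent superdiagonal part.

Assembling the blocks and conjugating back gives the entries of e^{tA} as shown above.

e^{tA} = [[(t^2 - 4*t + 2)*e^{4*t}/2, t*(t - 3)*e^{4*t}, t*(4 - t)*e^{4*t}/2], [t*e^{4*t}, (2*t + 1)*e^{4*t}, -t*e^{4*t}], [t^2*e^{4*t}/2, t*(t + 1)*e^{4*t}, (2 - t^2)*e^{4*t}/2]]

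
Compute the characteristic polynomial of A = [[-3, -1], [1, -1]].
χ_A(x) = (x + 2)^2

xI - A = [[x + 3, 1], [-1, x + 1]].

Expanding det(xI - A) along the first row:
det(xI - A) = + (x + 3)·det([[x + 1]]) - (1)·det([[-1]]).

Evaluating gives χ_A(x) = x^2 + 4x + 4 = (x + 2)^2.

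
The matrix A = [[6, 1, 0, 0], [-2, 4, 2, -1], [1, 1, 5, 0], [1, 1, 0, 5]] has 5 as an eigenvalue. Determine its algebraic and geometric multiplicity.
algebraic multiplicity 4, geometric multiplicity 2

The characteristic polynomial is (x - 5)^4, so the factor x - 5 appears with exponent 4: the algebraic multiplicity is 4.

rank(A - 5I) = 2, so the eigenspace has dimension 4 - 2 = 2: the geometric multiplicity is 2.

Since 2 < 4, A is not diagonalizable.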